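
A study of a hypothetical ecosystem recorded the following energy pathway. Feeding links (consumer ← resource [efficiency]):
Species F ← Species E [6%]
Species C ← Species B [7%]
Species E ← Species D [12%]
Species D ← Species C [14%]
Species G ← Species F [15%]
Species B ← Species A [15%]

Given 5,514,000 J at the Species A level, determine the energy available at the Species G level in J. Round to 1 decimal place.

Species B: 5514000 × 0.15 = 827100 J
Species C: 827100 × 0.07 = 57897 J
Species D: 57897 × 0.14 = 8105.58 J
Species E: 8105.58 × 0.12 = 972.6696 J
Species F: 972.6696 × 0.06 = 58.360176 J
Species G: 58.360176 × 0.15 = 8.7540264 J

8.8 J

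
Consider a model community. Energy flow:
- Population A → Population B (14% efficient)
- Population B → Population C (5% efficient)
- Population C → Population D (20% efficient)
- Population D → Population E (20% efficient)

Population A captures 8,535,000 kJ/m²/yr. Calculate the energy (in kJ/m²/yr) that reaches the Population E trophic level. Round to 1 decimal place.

Population B: 8535000 × 0.14 = 1194900 kJ/m²/yr
Population C: 1194900 × 0.05 = 59745 kJ/m²/yr
Population D: 59745 × 0.2 = 11949 kJ/m²/yr
Population E: 11949 × 0.2 = 2389.8 kJ/m²/yr

2389.8 kJ/m²/yr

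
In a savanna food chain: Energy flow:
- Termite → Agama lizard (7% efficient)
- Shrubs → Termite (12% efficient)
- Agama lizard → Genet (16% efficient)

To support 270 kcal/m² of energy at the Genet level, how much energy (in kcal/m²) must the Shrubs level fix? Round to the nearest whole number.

200893 kcal/m²

Cumulative transfer efficiency: 0.12 × 0.07 × 0.16 = 0.001344
Shrubs energy = 270 / 0.001344 = 200893 kcal/m²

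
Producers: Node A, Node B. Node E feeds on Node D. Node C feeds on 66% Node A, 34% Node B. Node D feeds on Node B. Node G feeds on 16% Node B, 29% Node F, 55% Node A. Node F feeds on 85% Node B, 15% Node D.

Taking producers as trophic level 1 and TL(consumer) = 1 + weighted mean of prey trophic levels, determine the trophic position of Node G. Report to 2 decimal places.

2.33

Node C: 1 + (0.66×1 + 0.34×1) = 2
Node D: 1 + 1 = 2
Node E: 1 + 2 = 3
Node F: 1 + (0.85×1 + 0.15×2) = 2.15
Node G: 1 + (0.16×1 + 0.29×2.15 + 0.55×1) = 2.3335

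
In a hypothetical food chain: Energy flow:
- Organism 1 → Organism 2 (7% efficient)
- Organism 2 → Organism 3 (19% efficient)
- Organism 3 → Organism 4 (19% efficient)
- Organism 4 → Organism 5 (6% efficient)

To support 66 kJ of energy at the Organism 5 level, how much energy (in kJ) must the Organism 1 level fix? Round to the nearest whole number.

Cumulative transfer efficiency: 0.07 × 0.19 × 0.19 × 0.06 = 0.00015162
Organism 1 energy = 66 / 0.00015162 = 435299 kJ

435299 kJ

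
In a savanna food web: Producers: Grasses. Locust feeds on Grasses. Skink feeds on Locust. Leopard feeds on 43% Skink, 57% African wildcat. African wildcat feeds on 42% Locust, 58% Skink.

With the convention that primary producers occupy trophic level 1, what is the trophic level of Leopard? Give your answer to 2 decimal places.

Locust: 1 + 1 = 2
Skink: 1 + 2 = 3
African wildcat: 1 + (0.42×2 + 0.58×3) = 3.58
Leopard: 1 + (0.43×3 + 0.57×3.58) = 4.3306

4.33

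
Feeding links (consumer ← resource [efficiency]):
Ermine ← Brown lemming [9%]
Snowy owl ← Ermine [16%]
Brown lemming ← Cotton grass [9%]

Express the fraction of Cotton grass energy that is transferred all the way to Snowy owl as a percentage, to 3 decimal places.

Product of link efficiencies: 0.09 × 0.09 × 0.16 = 0.001296
As a percentage: 0.001296 × 100 = 0.130%

0.130%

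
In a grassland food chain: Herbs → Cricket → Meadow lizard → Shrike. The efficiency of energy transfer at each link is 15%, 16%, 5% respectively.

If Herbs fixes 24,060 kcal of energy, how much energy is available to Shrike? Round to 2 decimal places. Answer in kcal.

Cricket: 24060 × 0.15 = 3609 kcal
Meadow lizard: 3609 × 0.16 = 577.44 kcal
Shrike: 577.44 × 0.05 = 28.872 kcal

28.87 kcal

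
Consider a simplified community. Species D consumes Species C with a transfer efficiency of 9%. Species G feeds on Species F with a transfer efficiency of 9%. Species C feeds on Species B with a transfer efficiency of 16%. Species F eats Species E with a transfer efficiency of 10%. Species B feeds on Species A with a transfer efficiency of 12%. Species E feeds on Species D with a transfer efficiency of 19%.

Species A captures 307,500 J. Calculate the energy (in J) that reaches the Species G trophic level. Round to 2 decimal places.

0.91 J

Species B: 307500 × 0.12 = 36900 J
Species C: 36900 × 0.16 = 5904 J
Species D: 5904 × 0.09 = 531.36 J
Species E: 531.36 × 0.19 = 100.9584 J
Species F: 100.9584 × 0.1 = 10.09584 J
Species G: 10.09584 × 0.09 = 0.9086256 J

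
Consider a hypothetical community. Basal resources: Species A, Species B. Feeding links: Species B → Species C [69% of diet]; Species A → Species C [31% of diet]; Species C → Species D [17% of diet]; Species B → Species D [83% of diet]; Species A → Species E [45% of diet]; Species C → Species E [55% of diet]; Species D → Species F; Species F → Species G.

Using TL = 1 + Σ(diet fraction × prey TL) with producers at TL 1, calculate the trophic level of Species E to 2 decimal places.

Species C: 1 + (0.69×1 + 0.31×1) = 2
Species D: 1 + (0.17×2 + 0.83×1) = 2.17
Species E: 1 + (0.45×1 + 0.55×2) = 2.55
Species F: 1 + 2.17 = 3.17
Species G: 1 + 3.17 = 4.17

2.55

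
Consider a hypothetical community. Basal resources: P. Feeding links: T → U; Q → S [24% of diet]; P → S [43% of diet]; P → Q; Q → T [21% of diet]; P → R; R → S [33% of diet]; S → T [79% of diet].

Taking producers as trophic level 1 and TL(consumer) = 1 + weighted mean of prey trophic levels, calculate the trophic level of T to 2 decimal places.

3.45

Q: 1 + 1 = 2
R: 1 + 1 = 2
S: 1 + (0.43×1 + 0.33×2 + 0.24×2) = 2.57
T: 1 + (0.79×2.57 + 0.21×2) = 3.4503
U: 1 + 3.4503 = 4.4503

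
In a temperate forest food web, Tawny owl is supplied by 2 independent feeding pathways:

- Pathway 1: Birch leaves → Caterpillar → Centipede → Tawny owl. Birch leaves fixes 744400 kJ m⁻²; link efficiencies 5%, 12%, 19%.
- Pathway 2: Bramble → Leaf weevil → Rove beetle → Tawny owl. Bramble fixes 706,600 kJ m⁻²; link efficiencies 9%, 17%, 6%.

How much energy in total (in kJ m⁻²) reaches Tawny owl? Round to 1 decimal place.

1497.3 kJ m⁻²

Pathway 1: 744400 × 0.05 × 0.12 × 0.19 = 848.616 kJ m⁻²
Pathway 2: 706600 × 0.09 × 0.17 × 0.06 = 648.6588 kJ m⁻²
Total at Tawny owl: 848.616 + 648.6588 = 1497.2748 kJ m⁻²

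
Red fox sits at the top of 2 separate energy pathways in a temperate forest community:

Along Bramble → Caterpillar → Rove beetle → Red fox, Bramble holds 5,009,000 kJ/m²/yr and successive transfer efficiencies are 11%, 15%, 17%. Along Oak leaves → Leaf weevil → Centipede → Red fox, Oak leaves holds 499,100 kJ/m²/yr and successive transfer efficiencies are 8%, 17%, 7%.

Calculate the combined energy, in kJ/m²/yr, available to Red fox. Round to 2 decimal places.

14525.39 kJ/m²/yr

Via Bramble: 5009000 × 0.11 × 0.15 × 0.17 = 14050.245 kJ/m²/yr
Via Oak leaves: 499100 × 0.08 × 0.17 × 0.07 = 475.1432 kJ/m²/yr
Total at Red fox: 14050.245 + 475.1432 = 14525.3882 kJ/m²/yr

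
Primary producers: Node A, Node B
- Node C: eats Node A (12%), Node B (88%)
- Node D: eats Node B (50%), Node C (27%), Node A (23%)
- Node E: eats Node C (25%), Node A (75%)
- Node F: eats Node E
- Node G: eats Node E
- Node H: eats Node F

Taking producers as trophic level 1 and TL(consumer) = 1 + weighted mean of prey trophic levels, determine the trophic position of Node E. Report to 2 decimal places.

Node C: 1 + (0.12×1 + 0.88×1) = 2
Node D: 1 + (0.5×1 + 0.27×2 + 0.23×1) = 2.27
Node E: 1 + (0.25×2 + 0.75×1) = 2.25
Node F: 1 + 2.25 = 3.25
Node G: 1 + 2.25 = 3.25
Node H: 1 + 3.25 = 4.25

2.25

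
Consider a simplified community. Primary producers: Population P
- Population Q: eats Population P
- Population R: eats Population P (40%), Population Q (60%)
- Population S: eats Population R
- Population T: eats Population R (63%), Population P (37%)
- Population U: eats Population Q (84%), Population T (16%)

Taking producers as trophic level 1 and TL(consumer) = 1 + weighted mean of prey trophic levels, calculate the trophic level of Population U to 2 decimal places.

Population Q: 1 + 1 = 2
Population R: 1 + (0.4×1 + 0.6×2) = 2.6
Population S: 1 + 2.6 = 3.6
Population T: 1 + (0.63×2.6 + 0.37×1) = 3.008
Population U: 1 + (0.84×2 + 0.16×3.008) = 3.16128

3.16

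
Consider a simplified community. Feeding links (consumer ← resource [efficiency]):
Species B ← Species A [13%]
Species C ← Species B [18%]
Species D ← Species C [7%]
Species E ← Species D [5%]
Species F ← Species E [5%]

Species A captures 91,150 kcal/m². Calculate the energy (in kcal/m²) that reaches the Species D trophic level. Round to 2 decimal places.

Species B: 91150 × 0.13 = 11849.5 kcal/m²
Species C: 11849.5 × 0.18 = 2132.91 kcal/m²
Species D: 2132.91 × 0.07 = 149.3037 kcal/m²

149.30 kcal/m²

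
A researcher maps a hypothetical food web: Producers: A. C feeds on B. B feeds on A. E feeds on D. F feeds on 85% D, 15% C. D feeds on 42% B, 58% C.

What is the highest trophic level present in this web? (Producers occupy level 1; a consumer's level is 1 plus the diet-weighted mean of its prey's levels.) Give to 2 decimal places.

4.58

B: 1 + 1 = 2
C: 1 + 2 = 3
D: 1 + (0.42×2 + 0.58×3) = 3.58
E: 1 + 3.58 = 4.58
F: 1 + (0.85×3.58 + 0.15×3) = 4.493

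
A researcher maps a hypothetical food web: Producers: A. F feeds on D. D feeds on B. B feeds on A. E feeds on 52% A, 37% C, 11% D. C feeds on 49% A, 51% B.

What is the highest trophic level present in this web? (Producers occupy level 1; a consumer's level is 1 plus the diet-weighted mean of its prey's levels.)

4

B: 1 + 1 = 2
C: 1 + (0.49×1 + 0.51×2) = 2.51
D: 1 + 2 = 3
E: 1 + (0.52×1 + 0.37×2.51 + 0.11×3) = 2.7787
F: 1 + 3 = 4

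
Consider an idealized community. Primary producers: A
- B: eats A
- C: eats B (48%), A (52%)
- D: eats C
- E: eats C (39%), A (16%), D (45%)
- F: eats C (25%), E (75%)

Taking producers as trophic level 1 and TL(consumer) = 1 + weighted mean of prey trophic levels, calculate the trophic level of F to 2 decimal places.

B: 1 + 1 = 2
C: 1 + (0.48×2 + 0.52×1) = 2.48
D: 1 + 2.48 = 3.48
E: 1 + (0.39×2.48 + 0.16×1 + 0.45×3.48) = 3.6932
F: 1 + (0.25×2.48 + 0.75×3.6932) = 4.3899

4.39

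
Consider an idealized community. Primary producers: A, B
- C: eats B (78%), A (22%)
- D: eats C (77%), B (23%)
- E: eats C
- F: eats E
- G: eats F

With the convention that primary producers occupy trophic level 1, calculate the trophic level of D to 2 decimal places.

C: 1 + (0.78×1 + 0.22×1) = 2
D: 1 + (0.77×2 + 0.23×1) = 2.77
E: 1 + 2 = 3
F: 1 + 3 = 4
G: 1 + 4 = 5

2.77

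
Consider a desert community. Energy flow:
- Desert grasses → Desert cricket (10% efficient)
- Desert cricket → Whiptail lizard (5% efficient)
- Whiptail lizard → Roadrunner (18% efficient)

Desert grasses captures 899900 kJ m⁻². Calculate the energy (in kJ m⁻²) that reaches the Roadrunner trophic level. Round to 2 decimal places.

Desert cricket: 899900 × 0.1 = 89990 kJ m⁻²
Whiptail lizard: 89990 × 0.05 = 4499.5 kJ m⁻²
Roadrunner: 4499.5 × 0.18 = 809.91 kJ m⁻²

809.91 kJ m⁻²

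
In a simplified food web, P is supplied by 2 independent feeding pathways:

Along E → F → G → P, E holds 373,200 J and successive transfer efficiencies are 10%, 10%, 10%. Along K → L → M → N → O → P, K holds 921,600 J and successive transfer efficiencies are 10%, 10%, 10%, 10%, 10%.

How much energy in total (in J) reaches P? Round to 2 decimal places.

Via E: 373200 × 0.1 × 0.1 × 0.1 = 373.2 J
Via K: 921600 × 0.1 × 0.1 × 0.1 × 0.1 × 0.1 = 9.216 J
Total at P: 373.2 + 9.216 = 382.416 J

382.42 J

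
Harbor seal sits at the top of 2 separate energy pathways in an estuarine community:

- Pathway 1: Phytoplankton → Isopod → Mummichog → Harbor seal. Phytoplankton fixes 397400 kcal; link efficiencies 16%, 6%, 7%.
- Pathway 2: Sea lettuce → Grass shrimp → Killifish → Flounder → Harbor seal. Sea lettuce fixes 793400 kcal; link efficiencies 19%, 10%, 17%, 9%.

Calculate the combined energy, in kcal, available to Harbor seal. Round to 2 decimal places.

497.69 kcal

Pathway 1: 397400 × 0.16 × 0.06 × 0.07 = 267.0528 kcal
Pathway 2: 793400 × 0.19 × 0.1 × 0.17 × 0.09 = 230.64138 kcal
Total at Harbor seal: 267.0528 + 230.64138 = 497.69418 kcal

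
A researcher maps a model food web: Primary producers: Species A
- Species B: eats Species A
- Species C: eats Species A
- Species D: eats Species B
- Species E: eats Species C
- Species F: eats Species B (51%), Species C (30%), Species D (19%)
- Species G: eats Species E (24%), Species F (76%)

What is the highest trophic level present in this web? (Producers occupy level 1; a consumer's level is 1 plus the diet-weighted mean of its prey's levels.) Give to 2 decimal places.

Species B: 1 + 1 = 2
Species C: 1 + 1 = 2
Species D: 1 + 2 = 3
Species E: 1 + 2 = 3
Species F: 1 + (0.51×2 + 0.3×2 + 0.19×3) = 3.19
Species G: 1 + (0.24×3 + 0.76×3.19) = 4.1444

4.14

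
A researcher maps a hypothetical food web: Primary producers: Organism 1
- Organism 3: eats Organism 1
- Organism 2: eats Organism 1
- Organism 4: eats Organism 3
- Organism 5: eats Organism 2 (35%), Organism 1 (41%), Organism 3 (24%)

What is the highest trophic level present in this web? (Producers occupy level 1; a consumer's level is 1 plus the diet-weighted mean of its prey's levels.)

Organism 2: 1 + 1 = 2
Organism 3: 1 + 1 = 2
Organism 4: 1 + 2 = 3
Organism 5: 1 + (0.35×2 + 0.41×1 + 0.24×2) = 2.59

3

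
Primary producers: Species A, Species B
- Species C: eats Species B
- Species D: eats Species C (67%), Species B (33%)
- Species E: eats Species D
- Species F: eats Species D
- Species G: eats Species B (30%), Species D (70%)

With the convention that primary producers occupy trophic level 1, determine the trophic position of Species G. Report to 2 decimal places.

3.17

Species C: 1 + 1 = 2
Species D: 1 + (0.67×2 + 0.33×1) = 2.67
Species E: 1 + 2.67 = 3.67
Species F: 1 + 2.67 = 3.67
Species G: 1 + (0.3×1 + 0.7×2.67) = 3.169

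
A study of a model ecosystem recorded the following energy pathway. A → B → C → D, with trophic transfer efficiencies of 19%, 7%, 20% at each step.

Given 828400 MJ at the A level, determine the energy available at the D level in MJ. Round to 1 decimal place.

B: 828400 × 0.19 = 157396 MJ
C: 157396 × 0.07 = 11017.72 MJ
D: 11017.72 × 0.2 = 2203.544 MJ

2203.5 MJ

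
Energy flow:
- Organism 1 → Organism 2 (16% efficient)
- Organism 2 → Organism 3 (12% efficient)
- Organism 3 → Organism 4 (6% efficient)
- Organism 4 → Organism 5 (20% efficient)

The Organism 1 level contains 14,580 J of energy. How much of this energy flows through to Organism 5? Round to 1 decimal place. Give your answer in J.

3.4 J

Organism 2: 14580 × 0.16 = 2332.8 J
Organism 3: 2332.8 × 0.12 = 279.936 J
Organism 4: 279.936 × 0.06 = 16.79616 J
Organism 5: 16.79616 × 0.2 = 3.359232 J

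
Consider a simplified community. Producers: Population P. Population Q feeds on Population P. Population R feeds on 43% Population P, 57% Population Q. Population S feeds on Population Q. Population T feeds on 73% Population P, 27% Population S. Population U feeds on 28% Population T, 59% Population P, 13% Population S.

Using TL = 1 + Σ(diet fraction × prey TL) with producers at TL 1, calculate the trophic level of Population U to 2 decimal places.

2.69

Population Q: 1 + 1 = 2
Population R: 1 + (0.43×1 + 0.57×2) = 2.57
Population S: 1 + 2 = 3
Population T: 1 + (0.73×1 + 0.27×3) = 2.54
Population U: 1 + (0.28×2.54 + 0.59×1 + 0.13×3) = 2.6912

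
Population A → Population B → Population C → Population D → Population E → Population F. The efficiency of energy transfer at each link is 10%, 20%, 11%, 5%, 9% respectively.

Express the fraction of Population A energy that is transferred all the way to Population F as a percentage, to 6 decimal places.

0.000990%

Product of link efficiencies: 0.1 × 0.2 × 0.11 × 0.05 × 0.09 = 0.0000099
As a percentage: 0.0000099 × 100 = 0.000990%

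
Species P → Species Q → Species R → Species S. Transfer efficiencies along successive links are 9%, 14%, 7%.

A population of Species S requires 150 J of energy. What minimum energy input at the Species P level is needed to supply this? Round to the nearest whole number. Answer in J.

Cumulative transfer efficiency: 0.09 × 0.14 × 0.07 = 0.000882
Species P energy = 150 / 0.000882 = 170068 J

170068 J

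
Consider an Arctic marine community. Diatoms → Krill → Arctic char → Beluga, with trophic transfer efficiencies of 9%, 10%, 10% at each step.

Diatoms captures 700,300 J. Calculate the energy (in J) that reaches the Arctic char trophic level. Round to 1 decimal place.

6302.7 J

Krill: 700300 × 0.09 = 63027 J
Arctic char: 63027 × 0.1 = 6302.7 J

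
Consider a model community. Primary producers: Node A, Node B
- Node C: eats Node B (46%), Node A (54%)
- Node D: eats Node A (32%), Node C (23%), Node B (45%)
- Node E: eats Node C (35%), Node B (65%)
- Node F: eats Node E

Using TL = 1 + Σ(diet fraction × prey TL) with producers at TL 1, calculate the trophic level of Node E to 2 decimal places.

Node C: 1 + (0.46×1 + 0.54×1) = 2
Node D: 1 + (0.32×1 + 0.23×2 + 0.45×1) = 2.23
Node E: 1 + (0.35×2 + 0.65×1) = 2.35
Node F: 1 + 2.35 = 3.35

2.35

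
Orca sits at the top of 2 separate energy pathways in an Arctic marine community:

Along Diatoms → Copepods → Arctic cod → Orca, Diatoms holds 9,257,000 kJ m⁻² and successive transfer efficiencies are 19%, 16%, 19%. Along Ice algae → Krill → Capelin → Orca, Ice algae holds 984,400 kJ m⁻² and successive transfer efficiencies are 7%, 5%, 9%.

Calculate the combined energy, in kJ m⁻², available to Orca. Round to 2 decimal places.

Via Diatoms: 9257000 × 0.19 × 0.16 × 0.19 = 53468.432 kJ m⁻²
Via Ice algae: 984400 × 0.07 × 0.05 × 0.09 = 310.086 kJ m⁻²
Total at Orca: 53468.432 + 310.086 = 53778.518 kJ m⁻²

53778.52 kJ m⁻²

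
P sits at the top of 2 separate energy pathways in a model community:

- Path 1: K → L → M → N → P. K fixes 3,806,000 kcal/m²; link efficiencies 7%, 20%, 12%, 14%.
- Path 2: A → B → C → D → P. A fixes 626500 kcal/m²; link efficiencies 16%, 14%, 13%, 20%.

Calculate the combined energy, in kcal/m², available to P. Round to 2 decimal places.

1260.04 kcal/m²

Path 1: 3806000 × 0.07 × 0.2 × 0.12 × 0.14 = 895.1712 kcal/m²
Path 2: 626500 × 0.16 × 0.14 × 0.13 × 0.2 = 364.8736 kcal/m²
Total at P: 895.1712 + 364.8736 = 1260.0448 kcal/m²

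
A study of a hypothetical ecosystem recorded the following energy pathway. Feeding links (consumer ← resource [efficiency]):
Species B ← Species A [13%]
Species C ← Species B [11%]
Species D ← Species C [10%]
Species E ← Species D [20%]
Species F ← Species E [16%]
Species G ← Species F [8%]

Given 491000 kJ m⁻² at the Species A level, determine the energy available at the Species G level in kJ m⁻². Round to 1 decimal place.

1.8 kJ m⁻²

Species B: 491000 × 0.13 = 63830 kJ m⁻²
Species C: 63830 × 0.11 = 7021.3 kJ m⁻²
Species D: 7021.3 × 0.1 = 702.13 kJ m⁻²
Species E: 702.13 × 0.2 = 140.426 kJ m⁻²
Species F: 140.426 × 0.16 = 22.46816 kJ m⁻²
Species G: 22.46816 × 0.08 = 1.7974528 kJ m⁻²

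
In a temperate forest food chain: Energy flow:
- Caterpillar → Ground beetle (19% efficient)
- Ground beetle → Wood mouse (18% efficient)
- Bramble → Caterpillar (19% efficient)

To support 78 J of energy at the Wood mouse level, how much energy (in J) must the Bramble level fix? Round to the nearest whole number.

Cumulative transfer efficiency: 0.19 × 0.19 × 0.18 = 0.006498
Bramble energy = 78 / 0.006498 = 12004 J

12004 J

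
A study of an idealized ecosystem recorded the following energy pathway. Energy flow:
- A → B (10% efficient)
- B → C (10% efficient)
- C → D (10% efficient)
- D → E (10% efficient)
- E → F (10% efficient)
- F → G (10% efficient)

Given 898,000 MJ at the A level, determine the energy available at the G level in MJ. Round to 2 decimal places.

0.90 MJ

B: 898000 × 0.1 = 89800 MJ
C: 89800 × 0.1 = 8980 MJ
D: 8980 × 0.1 = 898 MJ
E: 898 × 0.1 = 89.8 MJ
F: 89.8 × 0.1 = 8.98 MJ
G: 8.98 × 0.1 = 0.898 MJ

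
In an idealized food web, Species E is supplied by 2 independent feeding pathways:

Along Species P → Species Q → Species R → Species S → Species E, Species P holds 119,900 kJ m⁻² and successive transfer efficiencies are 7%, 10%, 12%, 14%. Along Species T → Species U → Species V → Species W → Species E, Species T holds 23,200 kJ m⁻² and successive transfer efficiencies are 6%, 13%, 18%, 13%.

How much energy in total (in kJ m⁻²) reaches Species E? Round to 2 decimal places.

18.33 kJ m⁻²

Via Species P: 119900 × 0.07 × 0.1 × 0.12 × 0.14 = 14.10024 kJ m⁻²
Via Species T: 23200 × 0.06 × 0.13 × 0.18 × 0.13 = 4.234464 kJ m⁻²
Total at Species E: 14.10024 + 4.234464 = 18.334704 kJ m⁻²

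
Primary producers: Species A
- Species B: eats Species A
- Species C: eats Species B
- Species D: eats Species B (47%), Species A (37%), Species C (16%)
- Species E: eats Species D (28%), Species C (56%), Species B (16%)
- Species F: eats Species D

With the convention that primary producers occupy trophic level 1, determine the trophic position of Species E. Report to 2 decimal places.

Species B: 1 + 1 = 2
Species C: 1 + 2 = 3
Species D: 1 + (0.47×2 + 0.37×1 + 0.16×3) = 2.79
Species E: 1 + (0.28×2.79 + 0.56×3 + 0.16×2) = 3.7812
Species F: 1 + 2.79 = 3.79

3.78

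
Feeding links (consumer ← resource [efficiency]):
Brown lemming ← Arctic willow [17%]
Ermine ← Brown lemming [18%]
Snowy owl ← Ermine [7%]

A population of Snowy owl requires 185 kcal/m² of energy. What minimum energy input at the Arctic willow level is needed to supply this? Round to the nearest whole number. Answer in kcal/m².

86368 kcal/m²

Cumulative transfer efficiency: 0.17 × 0.18 × 0.07 = 0.002142
Arctic willow energy = 185 / 0.002142 = 86368 kcal/m²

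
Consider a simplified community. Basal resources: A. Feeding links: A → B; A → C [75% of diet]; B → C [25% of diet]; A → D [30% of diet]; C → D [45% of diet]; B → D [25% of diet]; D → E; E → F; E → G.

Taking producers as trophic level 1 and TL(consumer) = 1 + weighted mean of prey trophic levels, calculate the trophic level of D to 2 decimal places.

2.81

B: 1 + 1 = 2
C: 1 + (0.75×1 + 0.25×2) = 2.25
D: 1 + (0.3×1 + 0.45×2.25 + 0.25×2) = 2.8125
E: 1 + 2.8125 = 3.8125
F: 1 + 3.8125 = 4.8125
G: 1 + 3.8125 = 4.8125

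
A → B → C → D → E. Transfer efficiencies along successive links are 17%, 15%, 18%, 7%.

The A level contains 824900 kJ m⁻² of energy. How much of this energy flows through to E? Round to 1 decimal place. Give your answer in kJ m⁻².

B: 824900 × 0.17 = 140233 kJ m⁻²
C: 140233 × 0.15 = 21034.95 kJ m⁻²
D: 21034.95 × 0.18 = 3786.291 kJ m⁻²
E: 3786.291 × 0.07 = 265.04037 kJ m⁻²

265.0 kJ m⁻²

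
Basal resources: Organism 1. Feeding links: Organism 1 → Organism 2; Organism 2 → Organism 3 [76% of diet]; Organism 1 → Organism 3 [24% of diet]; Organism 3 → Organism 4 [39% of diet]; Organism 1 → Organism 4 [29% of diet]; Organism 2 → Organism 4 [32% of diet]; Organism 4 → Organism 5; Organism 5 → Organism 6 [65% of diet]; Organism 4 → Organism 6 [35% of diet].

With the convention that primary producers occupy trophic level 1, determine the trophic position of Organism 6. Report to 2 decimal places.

4.66

Organism 2: 1 + 1 = 2
Organism 3: 1 + (0.76×2 + 0.24×1) = 2.76
Organism 4: 1 + (0.39×2.76 + 0.29×1 + 0.32×2) = 3.0064
Organism 5: 1 + 3.0064 = 4.0064
Organism 6: 1 + (0.65×4.0064 + 0.35×3.0064) = 4.6564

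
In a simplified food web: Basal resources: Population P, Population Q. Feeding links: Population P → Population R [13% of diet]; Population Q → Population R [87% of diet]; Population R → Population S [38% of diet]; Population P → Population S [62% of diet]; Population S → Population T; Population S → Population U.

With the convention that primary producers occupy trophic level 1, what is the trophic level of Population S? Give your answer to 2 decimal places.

Population R: 1 + (0.13×1 + 0.87×1) = 2
Population S: 1 + (0.38×2 + 0.62×1) = 2.38
Population T: 1 + 2.38 = 3.38
Population U: 1 + 2.38 = 3.38

2.38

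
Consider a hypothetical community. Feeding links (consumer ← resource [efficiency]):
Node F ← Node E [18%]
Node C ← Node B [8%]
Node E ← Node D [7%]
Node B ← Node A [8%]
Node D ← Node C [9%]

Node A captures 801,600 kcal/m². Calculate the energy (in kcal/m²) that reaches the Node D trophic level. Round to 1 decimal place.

461.7 kcal/m²

Node B: 801600 × 0.08 = 64128 kcal/m²
Node C: 64128 × 0.08 = 5130.24 kcal/m²
Node D: 5130.24 × 0.09 = 461.7216 kcal/m²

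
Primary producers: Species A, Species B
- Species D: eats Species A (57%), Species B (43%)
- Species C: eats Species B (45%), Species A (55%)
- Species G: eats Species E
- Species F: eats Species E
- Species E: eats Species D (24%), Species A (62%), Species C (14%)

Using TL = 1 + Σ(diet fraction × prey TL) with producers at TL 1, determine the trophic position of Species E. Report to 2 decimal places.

Species C: 1 + (0.45×1 + 0.55×1) = 2
Species D: 1 + (0.57×1 + 0.43×1) = 2
Species E: 1 + (0.24×2 + 0.62×1 + 0.14×2) = 2.38
Species F: 1 + 2.38 = 3.38
Species G: 1 + 2.38 = 3.38

2.38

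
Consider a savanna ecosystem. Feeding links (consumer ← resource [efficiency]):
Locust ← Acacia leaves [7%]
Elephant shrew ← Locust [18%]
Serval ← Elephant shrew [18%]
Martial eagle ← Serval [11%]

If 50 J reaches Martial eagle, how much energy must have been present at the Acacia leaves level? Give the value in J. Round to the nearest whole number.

200417 J

Cumulative transfer efficiency: 0.07 × 0.18 × 0.18 × 0.11 = 0.00024948
Acacia leaves energy = 50 / 0.00024948 = 200417 J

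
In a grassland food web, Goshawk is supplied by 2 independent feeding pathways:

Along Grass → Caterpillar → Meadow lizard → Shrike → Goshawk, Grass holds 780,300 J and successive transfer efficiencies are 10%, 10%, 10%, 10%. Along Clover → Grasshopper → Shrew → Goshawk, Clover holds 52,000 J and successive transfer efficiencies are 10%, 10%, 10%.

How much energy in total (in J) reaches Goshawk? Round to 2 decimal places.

Via Grass: 780300 × 0.1 × 0.1 × 0.1 × 0.1 = 78.03 J
Via Clover: 52000 × 0.1 × 0.1 × 0.1 = 52 J
Total at Goshawk: 78.03 + 52 = 130.03 J

130.03 J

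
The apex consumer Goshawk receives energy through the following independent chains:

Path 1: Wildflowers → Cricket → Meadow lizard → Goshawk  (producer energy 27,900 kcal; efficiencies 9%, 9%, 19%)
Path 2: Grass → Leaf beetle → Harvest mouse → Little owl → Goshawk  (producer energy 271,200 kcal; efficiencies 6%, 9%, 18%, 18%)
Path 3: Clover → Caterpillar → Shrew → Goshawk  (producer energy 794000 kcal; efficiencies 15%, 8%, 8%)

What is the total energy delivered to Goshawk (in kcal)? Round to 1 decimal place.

Path 1: 27900 × 0.09 × 0.09 × 0.19 = 42.9381 kcal
Path 2: 271200 × 0.06 × 0.09 × 0.18 × 0.18 = 47.449152 kcal
Path 3: 794000 × 0.15 × 0.08 × 0.08 = 762.24 kcal
Total at Goshawk: 42.9381 + 47.449152 + 762.24 = 852.627252 kcal

852.6 kcal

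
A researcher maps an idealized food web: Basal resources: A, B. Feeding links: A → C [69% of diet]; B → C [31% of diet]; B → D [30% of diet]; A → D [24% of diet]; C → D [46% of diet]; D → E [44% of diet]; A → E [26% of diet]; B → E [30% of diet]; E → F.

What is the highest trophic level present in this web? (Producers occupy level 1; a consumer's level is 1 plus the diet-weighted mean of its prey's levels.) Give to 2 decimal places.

C: 1 + (0.69×1 + 0.31×1) = 2
D: 1 + (0.3×1 + 0.24×1 + 0.46×2) = 2.46
E: 1 + (0.44×2.46 + 0.26×1 + 0.3×1) = 2.6424
F: 1 + 2.6424 = 3.6424

3.64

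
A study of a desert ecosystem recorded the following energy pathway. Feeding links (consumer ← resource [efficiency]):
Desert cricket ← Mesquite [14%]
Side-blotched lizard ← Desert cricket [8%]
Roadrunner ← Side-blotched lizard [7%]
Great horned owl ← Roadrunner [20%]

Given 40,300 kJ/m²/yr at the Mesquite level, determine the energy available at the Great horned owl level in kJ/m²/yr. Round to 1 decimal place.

Desert cricket: 40300 × 0.14 = 5642 kJ/m²/yr
Side-blotched lizard: 5642 × 0.08 = 451.36 kJ/m²/yr
Roadrunner: 451.36 × 0.07 = 31.5952 kJ/m²/yr
Great horned owl: 31.5952 × 0.2 = 6.31904 kJ/m²/yr

6.3 kJ/m²/yr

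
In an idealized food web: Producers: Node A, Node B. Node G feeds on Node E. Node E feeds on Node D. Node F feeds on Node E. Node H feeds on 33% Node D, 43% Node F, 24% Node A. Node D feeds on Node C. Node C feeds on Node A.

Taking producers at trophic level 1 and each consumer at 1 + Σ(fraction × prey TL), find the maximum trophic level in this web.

5

Node C: 1 + 1 = 2
Node D: 1 + 2 = 3
Node E: 1 + 3 = 4
Node F: 1 + 4 = 5
Node G: 1 + 4 = 5
Node H: 1 + (0.33×3 + 0.43×5 + 0.24×1) = 4.38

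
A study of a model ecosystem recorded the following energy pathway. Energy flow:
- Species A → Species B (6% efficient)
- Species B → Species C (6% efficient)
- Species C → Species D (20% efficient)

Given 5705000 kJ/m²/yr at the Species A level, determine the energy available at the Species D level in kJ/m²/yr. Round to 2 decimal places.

Species B: 5705000 × 0.06 = 342300 kJ/m²/yr
Species C: 342300 × 0.06 = 20538 kJ/m²/yr
Species D: 20538 × 0.2 = 4107.6 kJ/m²/yr

4107.60 kJ/m²/yr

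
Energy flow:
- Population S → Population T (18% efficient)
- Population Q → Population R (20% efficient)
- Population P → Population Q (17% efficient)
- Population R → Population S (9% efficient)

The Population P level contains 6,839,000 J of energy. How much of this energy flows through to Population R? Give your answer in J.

Population Q: 6839000 × 0.17 = 1162630 J
Population R: 1162630 × 0.2 = 232526 J

232526 J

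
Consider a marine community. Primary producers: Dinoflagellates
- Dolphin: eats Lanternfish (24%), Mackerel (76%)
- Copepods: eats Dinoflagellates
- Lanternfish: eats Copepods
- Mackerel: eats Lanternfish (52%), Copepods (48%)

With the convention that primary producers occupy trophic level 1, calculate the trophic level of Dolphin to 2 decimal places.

4.40

Copepods: 1 + 1 = 2
Lanternfish: 1 + 2 = 3
Mackerel: 1 + (0.52×3 + 0.48×2) = 3.52
Dolphin: 1 + (0.24×3 + 0.76×3.52) = 4.3952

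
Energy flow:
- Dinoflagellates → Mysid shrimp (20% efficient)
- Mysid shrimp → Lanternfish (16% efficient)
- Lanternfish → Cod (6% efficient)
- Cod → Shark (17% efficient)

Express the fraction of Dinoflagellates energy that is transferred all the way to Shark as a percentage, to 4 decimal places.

0.0326%

Product of link efficiencies: 0.2 × 0.16 × 0.06 × 0.17 = 0.0003264
As a percentage: 0.0003264 × 100 = 0.0326%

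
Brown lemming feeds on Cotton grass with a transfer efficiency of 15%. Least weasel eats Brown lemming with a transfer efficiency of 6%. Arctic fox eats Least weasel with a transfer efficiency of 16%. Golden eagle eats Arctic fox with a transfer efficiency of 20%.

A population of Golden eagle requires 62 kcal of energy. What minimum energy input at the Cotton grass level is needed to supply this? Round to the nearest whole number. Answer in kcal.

215278 kcal

Cumulative transfer efficiency: 0.15 × 0.06 × 0.16 × 0.2 = 0.000288
Cotton grass energy = 62 / 0.000288 = 215278 kcal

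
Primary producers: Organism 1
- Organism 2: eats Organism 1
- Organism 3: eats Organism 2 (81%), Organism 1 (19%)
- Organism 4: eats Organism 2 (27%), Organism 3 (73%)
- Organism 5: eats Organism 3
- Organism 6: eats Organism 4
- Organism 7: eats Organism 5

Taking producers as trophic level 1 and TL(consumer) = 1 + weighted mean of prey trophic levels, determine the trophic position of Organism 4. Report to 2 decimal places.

3.59

Organism 2: 1 + 1 = 2
Organism 3: 1 + (0.81×2 + 0.19×1) = 2.81
Organism 4: 1 + (0.27×2 + 0.73×2.81) = 3.5913
Organism 5: 1 + 2.81 = 3.81
Organism 6: 1 + 3.5913 = 4.5913
Organism 7: 1 + 3.81 = 4.81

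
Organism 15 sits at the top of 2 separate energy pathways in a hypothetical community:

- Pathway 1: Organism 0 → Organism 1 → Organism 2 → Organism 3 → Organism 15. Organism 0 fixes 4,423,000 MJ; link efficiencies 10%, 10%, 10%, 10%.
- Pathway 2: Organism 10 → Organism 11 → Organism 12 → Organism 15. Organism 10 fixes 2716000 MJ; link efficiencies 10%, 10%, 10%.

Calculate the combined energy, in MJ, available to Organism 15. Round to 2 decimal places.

3158.30 MJ

Pathway 1: 4423000 × 0.1 × 0.1 × 0.1 × 0.1 = 442.3 MJ
Pathway 2: 2716000 × 0.1 × 0.1 × 0.1 = 2716 MJ
Total at Organism 15: 442.3 + 2716 = 3158.3 MJ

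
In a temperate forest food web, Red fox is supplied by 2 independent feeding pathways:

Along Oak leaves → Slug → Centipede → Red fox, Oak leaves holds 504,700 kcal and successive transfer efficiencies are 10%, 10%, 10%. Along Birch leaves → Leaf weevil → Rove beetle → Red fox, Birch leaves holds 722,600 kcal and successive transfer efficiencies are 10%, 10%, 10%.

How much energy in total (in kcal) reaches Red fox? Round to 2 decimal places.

1227.30 kcal

Via Oak leaves: 504700 × 0.1 × 0.1 × 0.1 = 504.7 kcal
Via Birch leaves: 722600 × 0.1 × 0.1 × 0.1 = 722.6 kcal
Total at Red fox: 504.7 + 722.6 = 1227.3 kcal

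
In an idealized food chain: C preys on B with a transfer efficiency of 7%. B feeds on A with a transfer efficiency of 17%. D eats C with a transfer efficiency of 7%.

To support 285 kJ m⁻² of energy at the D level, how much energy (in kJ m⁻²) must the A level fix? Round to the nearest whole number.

342137 kJ m⁻²

Cumulative transfer efficiency: 0.17 × 0.07 × 0.07 = 0.000833
A energy = 285 / 0.000833 = 342137 kJ m⁻²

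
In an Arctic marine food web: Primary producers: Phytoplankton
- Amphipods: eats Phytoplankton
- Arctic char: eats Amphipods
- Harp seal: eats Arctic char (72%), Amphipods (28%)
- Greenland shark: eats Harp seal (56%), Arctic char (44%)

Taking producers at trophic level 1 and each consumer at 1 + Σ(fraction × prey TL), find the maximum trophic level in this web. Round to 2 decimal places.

Amphipods: 1 + 1 = 2
Arctic char: 1 + 2 = 3
Harp seal: 1 + (0.72×3 + 0.28×2) = 3.72
Greenland shark: 1 + (0.56×3.72 + 0.44×3) = 4.4032

4.40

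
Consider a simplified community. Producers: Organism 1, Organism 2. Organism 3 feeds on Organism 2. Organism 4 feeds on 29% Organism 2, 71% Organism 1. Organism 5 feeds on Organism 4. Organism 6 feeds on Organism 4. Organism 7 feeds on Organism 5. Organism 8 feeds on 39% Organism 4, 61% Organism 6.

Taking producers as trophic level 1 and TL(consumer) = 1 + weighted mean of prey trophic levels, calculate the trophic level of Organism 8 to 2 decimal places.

Organism 3: 1 + 1 = 2
Organism 4: 1 + (0.29×1 + 0.71×1) = 2
Organism 5: 1 + 2 = 3
Organism 6: 1 + 2 = 3
Organism 7: 1 + 3 = 4
Organism 8: 1 + (0.39×2 + 0.61×3) = 3.61

3.61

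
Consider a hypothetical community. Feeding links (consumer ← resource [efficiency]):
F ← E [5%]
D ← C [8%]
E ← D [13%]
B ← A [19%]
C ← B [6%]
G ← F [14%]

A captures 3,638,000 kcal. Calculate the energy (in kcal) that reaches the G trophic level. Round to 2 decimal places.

B: 3638000 × 0.19 = 691220 kcal
C: 691220 × 0.06 = 41473.2 kcal
D: 41473.2 × 0.08 = 3317.856 kcal
E: 3317.856 × 0.13 = 431.32128 kcal
F: 431.32128 × 0.05 = 21.566064 kcal
G: 21.566064 × 0.14 = 3.01924896 kcal

3.02 kcal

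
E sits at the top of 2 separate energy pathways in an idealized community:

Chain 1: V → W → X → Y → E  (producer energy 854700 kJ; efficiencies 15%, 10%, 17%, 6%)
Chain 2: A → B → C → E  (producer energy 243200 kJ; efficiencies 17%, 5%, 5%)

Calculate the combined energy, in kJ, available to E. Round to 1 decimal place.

234.1 kJ

Chain 1: 854700 × 0.15 × 0.1 × 0.17 × 0.06 = 130.7691 kJ
Chain 2: 243200 × 0.17 × 0.05 × 0.05 = 103.36 kJ
Total at E: 130.7691 + 103.36 = 234.1291 kJ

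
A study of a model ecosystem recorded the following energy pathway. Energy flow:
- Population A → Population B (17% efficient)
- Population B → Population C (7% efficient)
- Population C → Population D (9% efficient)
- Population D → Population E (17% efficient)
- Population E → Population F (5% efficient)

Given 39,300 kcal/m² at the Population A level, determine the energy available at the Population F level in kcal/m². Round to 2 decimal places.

Population B: 39300 × 0.17 = 6681 kcal/m²
Population C: 6681 × 0.07 = 467.67 kcal/m²
Population D: 467.67 × 0.09 = 42.0903 kcal/m²
Population E: 42.0903 × 0.17 = 7.155351 kcal/m²
Population F: 7.155351 × 0.05 = 0.35776755 kcal/m²

0.36 kcal/m²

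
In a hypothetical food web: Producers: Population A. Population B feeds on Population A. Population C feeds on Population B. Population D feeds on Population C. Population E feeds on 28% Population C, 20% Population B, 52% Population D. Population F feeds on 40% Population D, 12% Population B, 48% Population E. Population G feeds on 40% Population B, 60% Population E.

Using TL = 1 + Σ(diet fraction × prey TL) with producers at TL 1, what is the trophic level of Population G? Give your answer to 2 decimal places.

4.39

Population B: 1 + 1 = 2
Population C: 1 + 2 = 3
Population D: 1 + 3 = 4
Population E: 1 + (0.28×3 + 0.2×2 + 0.52×4) = 4.32
Population F: 1 + (0.4×4 + 0.12×2 + 0.48×4.32) = 4.9136
Population G: 1 + (0.4×2 + 0.6×4.32) = 4.392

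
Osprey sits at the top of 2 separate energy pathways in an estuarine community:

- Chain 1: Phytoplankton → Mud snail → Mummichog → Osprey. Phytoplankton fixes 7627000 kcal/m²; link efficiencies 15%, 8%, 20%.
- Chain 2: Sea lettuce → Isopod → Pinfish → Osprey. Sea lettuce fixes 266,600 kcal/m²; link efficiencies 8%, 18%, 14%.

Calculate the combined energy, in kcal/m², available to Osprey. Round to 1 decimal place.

Chain 1: 7627000 × 0.15 × 0.08 × 0.2 = 18304.8 kcal/m²
Chain 2: 266600 × 0.08 × 0.18 × 0.14 = 537.4656 kcal/m²
Total at Osprey: 18304.8 + 537.4656 = 18842.2656 kcal/m²

18842.3 kcal/m²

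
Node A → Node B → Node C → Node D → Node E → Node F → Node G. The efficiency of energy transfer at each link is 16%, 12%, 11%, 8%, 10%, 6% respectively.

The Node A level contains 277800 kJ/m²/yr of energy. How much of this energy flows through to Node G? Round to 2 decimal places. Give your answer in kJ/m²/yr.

0.28 kJ/m²/yr

Node B: 277800 × 0.16 = 44448 kJ/m²/yr
Node C: 44448 × 0.12 = 5333.76 kJ/m²/yr
Node D: 5333.76 × 0.11 = 586.7136 kJ/m²/yr
Node E: 586.7136 × 0.08 = 46.937088 kJ/m²/yr
Node F: 46.937088 × 0.1 = 4.6937088 kJ/m²/yr
Node G: 4.6937088 × 0.06 = 0.281622528 kJ/m²/yr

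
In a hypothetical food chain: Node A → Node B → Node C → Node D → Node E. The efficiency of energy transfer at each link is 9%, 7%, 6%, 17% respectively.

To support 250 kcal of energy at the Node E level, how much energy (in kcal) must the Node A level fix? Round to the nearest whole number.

Cumulative transfer efficiency: 0.09 × 0.07 × 0.06 × 0.17 = 0.00006426
Node A energy = 250 / 0.00006426 = 3890445 kcal

3890445 kcal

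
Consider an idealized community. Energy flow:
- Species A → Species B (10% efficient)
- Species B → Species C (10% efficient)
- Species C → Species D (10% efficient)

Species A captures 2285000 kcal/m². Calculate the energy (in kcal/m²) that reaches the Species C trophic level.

Species B: 2285000 × 0.1 = 228500 kcal/m²
Species C: 228500 × 0.1 = 22850 kcal/m²

22850 kcal/m²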